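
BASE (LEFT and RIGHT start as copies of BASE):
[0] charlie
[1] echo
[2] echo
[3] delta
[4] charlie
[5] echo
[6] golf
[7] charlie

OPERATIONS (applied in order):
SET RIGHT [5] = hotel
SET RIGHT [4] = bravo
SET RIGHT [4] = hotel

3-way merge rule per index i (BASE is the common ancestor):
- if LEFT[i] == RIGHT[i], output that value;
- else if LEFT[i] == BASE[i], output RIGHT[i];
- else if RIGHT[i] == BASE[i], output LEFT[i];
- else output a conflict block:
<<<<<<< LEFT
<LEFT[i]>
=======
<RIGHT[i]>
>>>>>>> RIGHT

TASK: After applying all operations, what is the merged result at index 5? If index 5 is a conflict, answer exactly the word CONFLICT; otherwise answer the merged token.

Final LEFT:  [charlie, echo, echo, delta, charlie, echo, golf, charlie]
Final RIGHT: [charlie, echo, echo, delta, hotel, hotel, golf, charlie]
i=0: L=charlie R=charlie -> agree -> charlie
i=1: L=echo R=echo -> agree -> echo
i=2: L=echo R=echo -> agree -> echo
i=3: L=delta R=delta -> agree -> delta
i=4: L=charlie=BASE, R=hotel -> take RIGHT -> hotel
i=5: L=echo=BASE, R=hotel -> take RIGHT -> hotel
i=6: L=golf R=golf -> agree -> golf
i=7: L=charlie R=charlie -> agree -> charlie
Index 5 -> hotel

Answer: hotel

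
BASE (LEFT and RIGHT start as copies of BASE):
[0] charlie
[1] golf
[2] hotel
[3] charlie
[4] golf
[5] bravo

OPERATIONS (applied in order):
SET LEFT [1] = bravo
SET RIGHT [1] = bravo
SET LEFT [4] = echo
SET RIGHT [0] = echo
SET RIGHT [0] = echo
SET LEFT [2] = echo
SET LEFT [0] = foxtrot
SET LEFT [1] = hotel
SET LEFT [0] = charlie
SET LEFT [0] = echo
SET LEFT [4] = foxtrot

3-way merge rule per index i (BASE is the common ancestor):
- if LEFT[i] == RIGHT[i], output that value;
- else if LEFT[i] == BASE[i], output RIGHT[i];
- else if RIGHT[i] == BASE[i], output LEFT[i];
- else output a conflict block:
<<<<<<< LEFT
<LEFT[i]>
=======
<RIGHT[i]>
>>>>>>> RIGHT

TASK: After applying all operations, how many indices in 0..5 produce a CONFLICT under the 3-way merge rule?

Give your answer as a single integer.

Final LEFT:  [echo, hotel, echo, charlie, foxtrot, bravo]
Final RIGHT: [echo, bravo, hotel, charlie, golf, bravo]
i=0: L=echo R=echo -> agree -> echo
i=1: BASE=golf L=hotel R=bravo all differ -> CONFLICT
i=2: L=echo, R=hotel=BASE -> take LEFT -> echo
i=3: L=charlie R=charlie -> agree -> charlie
i=4: L=foxtrot, R=golf=BASE -> take LEFT -> foxtrot
i=5: L=bravo R=bravo -> agree -> bravo
Conflict count: 1

Answer: 1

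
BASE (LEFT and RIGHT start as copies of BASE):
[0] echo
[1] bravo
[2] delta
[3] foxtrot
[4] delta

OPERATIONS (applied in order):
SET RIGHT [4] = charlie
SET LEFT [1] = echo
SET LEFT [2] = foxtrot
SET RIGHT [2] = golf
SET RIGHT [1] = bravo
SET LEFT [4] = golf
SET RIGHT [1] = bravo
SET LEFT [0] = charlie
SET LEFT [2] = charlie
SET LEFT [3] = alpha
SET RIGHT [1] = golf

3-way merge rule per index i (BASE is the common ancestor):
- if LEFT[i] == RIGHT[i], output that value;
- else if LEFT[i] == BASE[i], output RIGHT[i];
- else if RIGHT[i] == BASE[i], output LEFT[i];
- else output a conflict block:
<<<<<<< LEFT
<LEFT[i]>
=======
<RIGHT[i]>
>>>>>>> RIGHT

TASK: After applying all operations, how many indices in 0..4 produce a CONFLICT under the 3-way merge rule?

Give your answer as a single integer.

Final LEFT:  [charlie, echo, charlie, alpha, golf]
Final RIGHT: [echo, golf, golf, foxtrot, charlie]
i=0: L=charlie, R=echo=BASE -> take LEFT -> charlie
i=1: BASE=bravo L=echo R=golf all differ -> CONFLICT
i=2: BASE=delta L=charlie R=golf all differ -> CONFLICT
i=3: L=alpha, R=foxtrot=BASE -> take LEFT -> alpha
i=4: BASE=delta L=golf R=charlie all differ -> CONFLICT
Conflict count: 3

Answer: 3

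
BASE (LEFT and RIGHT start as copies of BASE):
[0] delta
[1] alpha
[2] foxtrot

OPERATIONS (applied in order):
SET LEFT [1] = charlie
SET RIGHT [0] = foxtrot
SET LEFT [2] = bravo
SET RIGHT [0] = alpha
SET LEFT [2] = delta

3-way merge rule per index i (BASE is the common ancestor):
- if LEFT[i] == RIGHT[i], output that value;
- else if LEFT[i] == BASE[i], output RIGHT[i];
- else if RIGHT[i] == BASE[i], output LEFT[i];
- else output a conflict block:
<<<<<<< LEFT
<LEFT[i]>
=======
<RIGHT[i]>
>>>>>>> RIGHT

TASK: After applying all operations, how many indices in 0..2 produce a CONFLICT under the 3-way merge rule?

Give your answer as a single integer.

Final LEFT:  [delta, charlie, delta]
Final RIGHT: [alpha, alpha, foxtrot]
i=0: L=delta=BASE, R=alpha -> take RIGHT -> alpha
i=1: L=charlie, R=alpha=BASE -> take LEFT -> charlie
i=2: L=delta, R=foxtrot=BASE -> take LEFT -> delta
Conflict count: 0

Answer: 0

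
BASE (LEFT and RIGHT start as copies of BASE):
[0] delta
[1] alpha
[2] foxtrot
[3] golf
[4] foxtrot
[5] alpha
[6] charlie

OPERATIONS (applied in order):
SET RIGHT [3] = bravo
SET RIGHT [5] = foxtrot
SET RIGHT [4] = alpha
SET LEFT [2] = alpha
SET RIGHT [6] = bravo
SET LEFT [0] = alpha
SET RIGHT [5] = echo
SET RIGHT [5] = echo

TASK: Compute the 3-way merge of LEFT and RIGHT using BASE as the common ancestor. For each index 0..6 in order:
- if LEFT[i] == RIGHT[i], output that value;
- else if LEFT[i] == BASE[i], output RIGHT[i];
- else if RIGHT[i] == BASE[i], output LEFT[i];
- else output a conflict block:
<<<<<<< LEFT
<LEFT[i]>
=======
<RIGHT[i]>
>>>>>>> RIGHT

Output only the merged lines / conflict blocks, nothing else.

Final LEFT:  [alpha, alpha, alpha, golf, foxtrot, alpha, charlie]
Final RIGHT: [delta, alpha, foxtrot, bravo, alpha, echo, bravo]
i=0: L=alpha, R=delta=BASE -> take LEFT -> alpha
i=1: L=alpha R=alpha -> agree -> alpha
i=2: L=alpha, R=foxtrot=BASE -> take LEFT -> alpha
i=3: L=golf=BASE, R=bravo -> take RIGHT -> bravo
i=4: L=foxtrot=BASE, R=alpha -> take RIGHT -> alpha
i=5: L=alpha=BASE, R=echo -> take RIGHT -> echo
i=6: L=charlie=BASE, R=bravo -> take RIGHT -> bravo

Answer: alpha
alpha
alpha
bravo
alpha
echo
bravo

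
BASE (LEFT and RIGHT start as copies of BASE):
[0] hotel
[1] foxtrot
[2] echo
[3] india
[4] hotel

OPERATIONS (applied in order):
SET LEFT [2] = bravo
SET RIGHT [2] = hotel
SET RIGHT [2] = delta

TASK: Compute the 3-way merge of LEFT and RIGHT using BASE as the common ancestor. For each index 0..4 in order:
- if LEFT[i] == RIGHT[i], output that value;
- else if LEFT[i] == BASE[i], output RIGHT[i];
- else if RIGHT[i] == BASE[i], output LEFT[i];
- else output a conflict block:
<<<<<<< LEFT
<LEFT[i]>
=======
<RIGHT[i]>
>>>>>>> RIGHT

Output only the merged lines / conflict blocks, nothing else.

Final LEFT:  [hotel, foxtrot, bravo, india, hotel]
Final RIGHT: [hotel, foxtrot, delta, india, hotel]
i=0: L=hotel R=hotel -> agree -> hotel
i=1: L=foxtrot R=foxtrot -> agree -> foxtrot
i=2: BASE=echo L=bravo R=delta all differ -> CONFLICT
i=3: L=india R=india -> agree -> india
i=4: L=hotel R=hotel -> agree -> hotel

Answer: hotel
foxtrot
<<<<<<< LEFT
bravo
=======
delta
>>>>>>> RIGHT
india
hotel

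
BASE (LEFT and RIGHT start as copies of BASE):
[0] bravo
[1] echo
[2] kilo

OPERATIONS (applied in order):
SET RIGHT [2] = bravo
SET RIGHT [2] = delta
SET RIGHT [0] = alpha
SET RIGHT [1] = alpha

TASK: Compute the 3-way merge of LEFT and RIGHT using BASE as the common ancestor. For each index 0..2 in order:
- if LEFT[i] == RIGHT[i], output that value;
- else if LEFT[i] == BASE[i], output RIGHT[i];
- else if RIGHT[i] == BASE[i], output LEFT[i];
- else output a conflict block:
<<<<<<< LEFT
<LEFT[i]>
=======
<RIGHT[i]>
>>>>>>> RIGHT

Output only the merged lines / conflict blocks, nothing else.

Answer: alpha
alpha
delta

Derivation:
Final LEFT:  [bravo, echo, kilo]
Final RIGHT: [alpha, alpha, delta]
i=0: L=bravo=BASE, R=alpha -> take RIGHT -> alpha
i=1: L=echo=BASE, R=alpha -> take RIGHT -> alpha
i=2: L=kilo=BASE, R=delta -> take RIGHT -> delta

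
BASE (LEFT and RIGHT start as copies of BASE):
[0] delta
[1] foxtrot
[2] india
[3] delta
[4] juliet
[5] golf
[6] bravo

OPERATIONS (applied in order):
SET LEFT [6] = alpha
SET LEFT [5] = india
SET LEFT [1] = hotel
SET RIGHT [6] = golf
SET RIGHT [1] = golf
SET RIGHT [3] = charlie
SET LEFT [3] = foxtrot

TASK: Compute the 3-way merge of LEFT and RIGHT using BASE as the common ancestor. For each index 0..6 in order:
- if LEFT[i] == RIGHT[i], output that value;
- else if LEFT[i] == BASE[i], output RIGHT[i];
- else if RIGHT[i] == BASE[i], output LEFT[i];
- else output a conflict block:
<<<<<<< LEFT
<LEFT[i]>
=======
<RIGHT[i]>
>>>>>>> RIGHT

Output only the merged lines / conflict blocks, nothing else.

Answer: delta
<<<<<<< LEFT
hotel
=======
golf
>>>>>>> RIGHT
india
<<<<<<< LEFT
foxtrot
=======
charlie
>>>>>>> RIGHT
juliet
india
<<<<<<< LEFT
alpha
=======
golf
>>>>>>> RIGHT

Derivation:
Final LEFT:  [delta, hotel, india, foxtrot, juliet, india, alpha]
Final RIGHT: [delta, golf, india, charlie, juliet, golf, golf]
i=0: L=delta R=delta -> agree -> delta
i=1: BASE=foxtrot L=hotel R=golf all differ -> CONFLICT
i=2: L=india R=india -> agree -> india
i=3: BASE=delta L=foxtrot R=charlie all differ -> CONFLICT
i=4: L=juliet R=juliet -> agree -> juliet
i=5: L=india, R=golf=BASE -> take LEFT -> india
i=6: BASE=bravo L=alpha R=golf all differ -> CONFLICT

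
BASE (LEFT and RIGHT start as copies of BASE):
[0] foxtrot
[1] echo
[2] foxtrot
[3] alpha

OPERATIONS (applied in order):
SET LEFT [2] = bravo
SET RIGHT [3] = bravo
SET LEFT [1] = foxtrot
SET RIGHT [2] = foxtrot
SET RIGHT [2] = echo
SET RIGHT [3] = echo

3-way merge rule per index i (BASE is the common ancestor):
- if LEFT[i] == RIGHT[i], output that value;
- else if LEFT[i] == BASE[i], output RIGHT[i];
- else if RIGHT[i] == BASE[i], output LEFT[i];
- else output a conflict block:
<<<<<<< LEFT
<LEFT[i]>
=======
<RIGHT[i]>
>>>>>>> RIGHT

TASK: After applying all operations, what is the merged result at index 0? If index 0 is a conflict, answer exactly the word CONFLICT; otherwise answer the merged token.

Answer: foxtrot

Derivation:
Final LEFT:  [foxtrot, foxtrot, bravo, alpha]
Final RIGHT: [foxtrot, echo, echo, echo]
i=0: L=foxtrot R=foxtrot -> agree -> foxtrot
i=1: L=foxtrot, R=echo=BASE -> take LEFT -> foxtrot
i=2: BASE=foxtrot L=bravo R=echo all differ -> CONFLICT
i=3: L=alpha=BASE, R=echo -> take RIGHT -> echo
Index 0 -> foxtrot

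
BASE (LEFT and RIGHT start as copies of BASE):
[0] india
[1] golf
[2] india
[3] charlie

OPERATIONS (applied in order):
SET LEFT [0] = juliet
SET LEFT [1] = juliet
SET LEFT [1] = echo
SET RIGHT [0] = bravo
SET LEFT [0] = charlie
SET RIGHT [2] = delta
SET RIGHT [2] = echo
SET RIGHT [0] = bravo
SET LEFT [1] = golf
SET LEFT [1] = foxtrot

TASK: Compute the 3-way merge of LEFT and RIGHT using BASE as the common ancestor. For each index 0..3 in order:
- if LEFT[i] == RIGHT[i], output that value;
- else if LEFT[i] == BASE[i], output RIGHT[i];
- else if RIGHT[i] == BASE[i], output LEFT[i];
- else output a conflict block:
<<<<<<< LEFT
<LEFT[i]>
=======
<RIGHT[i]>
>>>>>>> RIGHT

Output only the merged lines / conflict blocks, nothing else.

Answer: <<<<<<< LEFT
charlie
=======
bravo
>>>>>>> RIGHT
foxtrot
echo
charlie

Derivation:
Final LEFT:  [charlie, foxtrot, india, charlie]
Final RIGHT: [bravo, golf, echo, charlie]
i=0: BASE=india L=charlie R=bravo all differ -> CONFLICT
i=1: L=foxtrot, R=golf=BASE -> take LEFT -> foxtrot
i=2: L=india=BASE, R=echo -> take RIGHT -> echo
i=3: L=charlie R=charlie -> agree -> charlie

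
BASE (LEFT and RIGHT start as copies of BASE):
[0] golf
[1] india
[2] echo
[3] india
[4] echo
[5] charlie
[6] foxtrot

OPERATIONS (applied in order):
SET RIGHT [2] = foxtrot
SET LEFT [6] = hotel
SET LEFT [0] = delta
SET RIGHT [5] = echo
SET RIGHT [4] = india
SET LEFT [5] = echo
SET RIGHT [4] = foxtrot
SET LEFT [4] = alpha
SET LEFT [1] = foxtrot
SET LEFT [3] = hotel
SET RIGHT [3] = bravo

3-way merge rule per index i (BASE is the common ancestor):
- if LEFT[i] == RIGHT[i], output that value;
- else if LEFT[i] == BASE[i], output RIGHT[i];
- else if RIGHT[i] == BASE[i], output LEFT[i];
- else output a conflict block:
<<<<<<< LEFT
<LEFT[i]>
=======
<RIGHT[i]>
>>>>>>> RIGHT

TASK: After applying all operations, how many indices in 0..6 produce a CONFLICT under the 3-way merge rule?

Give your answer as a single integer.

Answer: 2

Derivation:
Final LEFT:  [delta, foxtrot, echo, hotel, alpha, echo, hotel]
Final RIGHT: [golf, india, foxtrot, bravo, foxtrot, echo, foxtrot]
i=0: L=delta, R=golf=BASE -> take LEFT -> delta
i=1: L=foxtrot, R=india=BASE -> take LEFT -> foxtrot
i=2: L=echo=BASE, R=foxtrot -> take RIGHT -> foxtrot
i=3: BASE=india L=hotel R=bravo all differ -> CONFLICT
i=4: BASE=echo L=alpha R=foxtrot all differ -> CONFLICT
i=5: L=echo R=echo -> agree -> echo
i=6: L=hotel, R=foxtrot=BASE -> take LEFT -> hotel
Conflict count: 2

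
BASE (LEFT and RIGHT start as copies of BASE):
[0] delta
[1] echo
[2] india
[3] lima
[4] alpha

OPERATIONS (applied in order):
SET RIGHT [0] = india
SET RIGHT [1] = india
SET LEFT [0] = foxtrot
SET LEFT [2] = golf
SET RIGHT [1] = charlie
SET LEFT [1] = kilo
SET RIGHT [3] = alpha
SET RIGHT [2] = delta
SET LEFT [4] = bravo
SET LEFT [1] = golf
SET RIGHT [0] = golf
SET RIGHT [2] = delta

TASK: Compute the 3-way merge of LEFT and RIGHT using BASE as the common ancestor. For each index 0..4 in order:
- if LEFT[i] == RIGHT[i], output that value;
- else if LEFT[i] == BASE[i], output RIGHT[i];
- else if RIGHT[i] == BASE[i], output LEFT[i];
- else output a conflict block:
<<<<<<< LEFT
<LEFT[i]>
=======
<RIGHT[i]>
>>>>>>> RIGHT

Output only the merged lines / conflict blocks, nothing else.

Answer: <<<<<<< LEFT
foxtrot
=======
golf
>>>>>>> RIGHT
<<<<<<< LEFT
golf
=======
charlie
>>>>>>> RIGHT
<<<<<<< LEFT
golf
=======
delta
>>>>>>> RIGHT
alpha
bravo

Derivation:
Final LEFT:  [foxtrot, golf, golf, lima, bravo]
Final RIGHT: [golf, charlie, delta, alpha, alpha]
i=0: BASE=delta L=foxtrot R=golf all differ -> CONFLICT
i=1: BASE=echo L=golf R=charlie all differ -> CONFLICT
i=2: BASE=india L=golf R=delta all differ -> CONFLICT
i=3: L=lima=BASE, R=alpha -> take RIGHT -> alpha
i=4: L=bravo, R=alpha=BASE -> take LEFT -> bravo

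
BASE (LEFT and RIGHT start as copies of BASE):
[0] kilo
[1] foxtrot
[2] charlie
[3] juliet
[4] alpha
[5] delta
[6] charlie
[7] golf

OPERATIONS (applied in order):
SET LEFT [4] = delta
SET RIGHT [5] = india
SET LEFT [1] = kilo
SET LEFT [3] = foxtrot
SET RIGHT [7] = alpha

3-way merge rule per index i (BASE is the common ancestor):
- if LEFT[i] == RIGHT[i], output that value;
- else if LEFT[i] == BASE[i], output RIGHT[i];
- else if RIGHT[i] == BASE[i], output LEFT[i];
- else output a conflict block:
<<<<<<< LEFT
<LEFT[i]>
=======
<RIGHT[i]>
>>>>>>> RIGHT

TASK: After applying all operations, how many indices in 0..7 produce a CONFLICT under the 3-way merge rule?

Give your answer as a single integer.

Final LEFT:  [kilo, kilo, charlie, foxtrot, delta, delta, charlie, golf]
Final RIGHT: [kilo, foxtrot, charlie, juliet, alpha, india, charlie, alpha]
i=0: L=kilo R=kilo -> agree -> kilo
i=1: L=kilo, R=foxtrot=BASE -> take LEFT -> kilo
i=2: L=charlie R=charlie -> agree -> charlie
i=3: L=foxtrot, R=juliet=BASE -> take LEFT -> foxtrot
i=4: L=delta, R=alpha=BASE -> take LEFT -> delta
i=5: L=delta=BASE, R=india -> take RIGHT -> india
i=6: L=charlie R=charlie -> agree -> charlie
i=7: L=golf=BASE, R=alpha -> take RIGHT -> alpha
Conflict count: 0

Answer: 0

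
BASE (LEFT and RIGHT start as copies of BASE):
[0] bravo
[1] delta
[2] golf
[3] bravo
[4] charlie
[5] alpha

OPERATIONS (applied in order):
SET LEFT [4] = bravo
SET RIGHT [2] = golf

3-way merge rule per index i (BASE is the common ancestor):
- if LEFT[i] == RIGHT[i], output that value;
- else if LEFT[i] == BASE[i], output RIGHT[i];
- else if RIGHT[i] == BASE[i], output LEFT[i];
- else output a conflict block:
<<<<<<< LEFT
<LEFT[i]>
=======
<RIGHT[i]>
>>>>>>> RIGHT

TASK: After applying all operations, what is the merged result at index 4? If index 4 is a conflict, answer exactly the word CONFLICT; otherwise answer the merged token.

Answer: bravo

Derivation:
Final LEFT:  [bravo, delta, golf, bravo, bravo, alpha]
Final RIGHT: [bravo, delta, golf, bravo, charlie, alpha]
i=0: L=bravo R=bravo -> agree -> bravo
i=1: L=delta R=delta -> agree -> delta
i=2: L=golf R=golf -> agree -> golf
i=3: L=bravo R=bravo -> agree -> bravo
i=4: L=bravo, R=charlie=BASE -> take LEFT -> bravo
i=5: L=alpha R=alpha -> agree -> alpha
Index 4 -> bravo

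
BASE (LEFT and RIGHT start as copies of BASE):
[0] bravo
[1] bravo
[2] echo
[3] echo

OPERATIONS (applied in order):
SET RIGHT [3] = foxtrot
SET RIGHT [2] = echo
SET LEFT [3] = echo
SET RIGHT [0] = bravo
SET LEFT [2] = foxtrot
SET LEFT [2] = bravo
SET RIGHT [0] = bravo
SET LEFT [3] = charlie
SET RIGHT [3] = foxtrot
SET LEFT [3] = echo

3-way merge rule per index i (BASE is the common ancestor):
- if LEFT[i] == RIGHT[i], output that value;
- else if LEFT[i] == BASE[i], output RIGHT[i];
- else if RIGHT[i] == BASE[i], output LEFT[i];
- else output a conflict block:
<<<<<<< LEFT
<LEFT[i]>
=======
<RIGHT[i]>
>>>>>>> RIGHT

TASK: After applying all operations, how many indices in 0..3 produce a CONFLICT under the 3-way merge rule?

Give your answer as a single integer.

Final LEFT:  [bravo, bravo, bravo, echo]
Final RIGHT: [bravo, bravo, echo, foxtrot]
i=0: L=bravo R=bravo -> agree -> bravo
i=1: L=bravo R=bravo -> agree -> bravo
i=2: L=bravo, R=echo=BASE -> take LEFT -> bravo
i=3: L=echo=BASE, R=foxtrot -> take RIGHT -> foxtrot
Conflict count: 0

Answer: 0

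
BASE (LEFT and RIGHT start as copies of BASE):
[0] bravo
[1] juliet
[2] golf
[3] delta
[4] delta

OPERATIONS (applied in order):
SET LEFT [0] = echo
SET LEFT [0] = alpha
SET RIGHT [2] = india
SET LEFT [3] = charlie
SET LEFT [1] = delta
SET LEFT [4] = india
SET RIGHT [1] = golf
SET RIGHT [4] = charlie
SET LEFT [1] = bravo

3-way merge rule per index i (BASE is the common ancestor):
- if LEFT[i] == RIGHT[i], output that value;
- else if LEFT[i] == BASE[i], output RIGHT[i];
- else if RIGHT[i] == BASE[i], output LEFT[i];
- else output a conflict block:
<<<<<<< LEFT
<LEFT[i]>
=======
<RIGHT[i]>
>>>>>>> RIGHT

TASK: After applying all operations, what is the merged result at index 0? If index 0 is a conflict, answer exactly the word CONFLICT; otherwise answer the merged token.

Answer: alpha

Derivation:
Final LEFT:  [alpha, bravo, golf, charlie, india]
Final RIGHT: [bravo, golf, india, delta, charlie]
i=0: L=alpha, R=bravo=BASE -> take LEFT -> alpha
i=1: BASE=juliet L=bravo R=golf all differ -> CONFLICT
i=2: L=golf=BASE, R=india -> take RIGHT -> india
i=3: L=charlie, R=delta=BASE -> take LEFT -> charlie
i=4: BASE=delta L=india R=charlie all differ -> CONFLICT
Index 0 -> alpha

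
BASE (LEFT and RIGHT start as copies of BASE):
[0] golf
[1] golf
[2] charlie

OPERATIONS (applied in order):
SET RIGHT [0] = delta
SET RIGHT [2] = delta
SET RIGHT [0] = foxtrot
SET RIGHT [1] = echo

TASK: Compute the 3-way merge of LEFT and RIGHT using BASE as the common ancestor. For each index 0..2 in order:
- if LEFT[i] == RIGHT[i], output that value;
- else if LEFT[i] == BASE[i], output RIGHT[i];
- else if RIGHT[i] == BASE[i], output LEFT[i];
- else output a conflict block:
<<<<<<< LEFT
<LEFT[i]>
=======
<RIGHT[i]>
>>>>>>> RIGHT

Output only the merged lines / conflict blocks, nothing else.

Answer: foxtrot
echo
delta

Derivation:
Final LEFT:  [golf, golf, charlie]
Final RIGHT: [foxtrot, echo, delta]
i=0: L=golf=BASE, R=foxtrot -> take RIGHT -> foxtrot
i=1: L=golf=BASE, R=echo -> take RIGHT -> echo
i=2: L=charlie=BASE, R=delta -> take RIGHT -> delta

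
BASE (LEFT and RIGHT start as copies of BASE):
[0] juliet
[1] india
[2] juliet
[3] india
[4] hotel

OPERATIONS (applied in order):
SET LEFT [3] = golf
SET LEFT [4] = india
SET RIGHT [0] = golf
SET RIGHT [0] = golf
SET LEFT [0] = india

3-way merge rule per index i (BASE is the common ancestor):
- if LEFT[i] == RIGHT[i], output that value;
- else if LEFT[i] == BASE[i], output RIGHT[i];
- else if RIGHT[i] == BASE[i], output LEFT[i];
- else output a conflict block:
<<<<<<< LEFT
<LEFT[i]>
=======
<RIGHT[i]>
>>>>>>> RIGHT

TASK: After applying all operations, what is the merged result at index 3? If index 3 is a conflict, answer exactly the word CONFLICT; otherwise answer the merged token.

Answer: golf

Derivation:
Final LEFT:  [india, india, juliet, golf, india]
Final RIGHT: [golf, india, juliet, india, hotel]
i=0: BASE=juliet L=india R=golf all differ -> CONFLICT
i=1: L=india R=india -> agree -> india
i=2: L=juliet R=juliet -> agree -> juliet
i=3: L=golf, R=india=BASE -> take LEFT -> golf
i=4: L=india, R=hotel=BASE -> take LEFT -> india
Index 3 -> golf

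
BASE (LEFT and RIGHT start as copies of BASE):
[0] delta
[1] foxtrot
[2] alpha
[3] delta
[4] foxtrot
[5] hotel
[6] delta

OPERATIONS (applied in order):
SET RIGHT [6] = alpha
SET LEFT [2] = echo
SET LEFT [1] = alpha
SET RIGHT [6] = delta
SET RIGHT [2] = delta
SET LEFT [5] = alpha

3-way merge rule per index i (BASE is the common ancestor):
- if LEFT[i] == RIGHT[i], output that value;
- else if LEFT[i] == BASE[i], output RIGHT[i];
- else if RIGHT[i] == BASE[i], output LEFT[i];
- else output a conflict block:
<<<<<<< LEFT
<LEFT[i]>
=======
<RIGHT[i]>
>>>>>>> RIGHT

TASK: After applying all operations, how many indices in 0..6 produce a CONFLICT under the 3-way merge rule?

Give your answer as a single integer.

Answer: 1

Derivation:
Final LEFT:  [delta, alpha, echo, delta, foxtrot, alpha, delta]
Final RIGHT: [delta, foxtrot, delta, delta, foxtrot, hotel, delta]
i=0: L=delta R=delta -> agree -> delta
i=1: L=alpha, R=foxtrot=BASE -> take LEFT -> alpha
i=2: BASE=alpha L=echo R=delta all differ -> CONFLICT
i=3: L=delta R=delta -> agree -> delta
i=4: L=foxtrot R=foxtrot -> agree -> foxtrot
i=5: L=alpha, R=hotel=BASE -> take LEFT -> alpha
i=6: L=delta R=delta -> agree -> delta
Conflict count: 1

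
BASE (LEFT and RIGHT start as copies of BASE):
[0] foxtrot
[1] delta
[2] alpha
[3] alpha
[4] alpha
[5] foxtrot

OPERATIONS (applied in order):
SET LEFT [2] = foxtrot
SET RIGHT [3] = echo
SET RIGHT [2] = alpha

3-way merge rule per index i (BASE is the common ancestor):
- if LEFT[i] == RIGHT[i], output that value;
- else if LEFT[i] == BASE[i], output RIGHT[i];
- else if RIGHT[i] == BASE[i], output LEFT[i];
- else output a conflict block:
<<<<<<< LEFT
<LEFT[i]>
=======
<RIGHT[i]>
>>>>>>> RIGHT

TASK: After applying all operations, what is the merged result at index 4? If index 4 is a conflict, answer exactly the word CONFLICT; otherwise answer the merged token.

Answer: alpha

Derivation:
Final LEFT:  [foxtrot, delta, foxtrot, alpha, alpha, foxtrot]
Final RIGHT: [foxtrot, delta, alpha, echo, alpha, foxtrot]
i=0: L=foxtrot R=foxtrot -> agree -> foxtrot
i=1: L=delta R=delta -> agree -> delta
i=2: L=foxtrot, R=alpha=BASE -> take LEFT -> foxtrot
i=3: L=alpha=BASE, R=echo -> take RIGHT -> echo
i=4: L=alpha R=alpha -> agree -> alpha
i=5: L=foxtrot R=foxtrot -> agree -> foxtrot
Index 4 -> alpha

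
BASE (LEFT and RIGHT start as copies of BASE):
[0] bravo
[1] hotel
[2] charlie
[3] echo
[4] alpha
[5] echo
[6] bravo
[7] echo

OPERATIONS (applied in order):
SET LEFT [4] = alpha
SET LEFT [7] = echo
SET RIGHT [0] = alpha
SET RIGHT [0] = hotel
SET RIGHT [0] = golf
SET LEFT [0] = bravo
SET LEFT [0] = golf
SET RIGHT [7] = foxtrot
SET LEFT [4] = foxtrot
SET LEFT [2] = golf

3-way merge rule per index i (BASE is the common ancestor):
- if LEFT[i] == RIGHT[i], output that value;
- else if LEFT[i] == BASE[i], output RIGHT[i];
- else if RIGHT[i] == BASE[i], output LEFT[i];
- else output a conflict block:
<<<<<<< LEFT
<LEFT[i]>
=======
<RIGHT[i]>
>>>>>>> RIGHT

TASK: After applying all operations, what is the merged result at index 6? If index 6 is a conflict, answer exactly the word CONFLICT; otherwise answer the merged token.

Final LEFT:  [golf, hotel, golf, echo, foxtrot, echo, bravo, echo]
Final RIGHT: [golf, hotel, charlie, echo, alpha, echo, bravo, foxtrot]
i=0: L=golf R=golf -> agree -> golf
i=1: L=hotel R=hotel -> agree -> hotel
i=2: L=golf, R=charlie=BASE -> take LEFT -> golf
i=3: L=echo R=echo -> agree -> echo
i=4: L=foxtrot, R=alpha=BASE -> take LEFT -> foxtrot
i=5: L=echo R=echo -> agree -> echo
i=6: L=bravo R=bravo -> agree -> bravo
i=7: L=echo=BASE, R=foxtrot -> take RIGHT -> foxtrot
Index 6 -> bravo

Answer: bravo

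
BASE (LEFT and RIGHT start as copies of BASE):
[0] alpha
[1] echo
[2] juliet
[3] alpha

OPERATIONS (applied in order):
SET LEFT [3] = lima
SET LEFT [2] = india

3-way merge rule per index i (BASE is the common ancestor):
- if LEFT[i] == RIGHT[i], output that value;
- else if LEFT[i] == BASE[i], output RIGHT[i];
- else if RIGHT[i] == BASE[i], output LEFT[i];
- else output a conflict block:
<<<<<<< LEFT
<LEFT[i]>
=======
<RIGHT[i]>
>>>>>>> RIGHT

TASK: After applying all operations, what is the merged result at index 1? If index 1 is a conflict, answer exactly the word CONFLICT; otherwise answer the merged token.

Final LEFT:  [alpha, echo, india, lima]
Final RIGHT: [alpha, echo, juliet, alpha]
i=0: L=alpha R=alpha -> agree -> alpha
i=1: L=echo R=echo -> agree -> echo
i=2: L=india, R=juliet=BASE -> take LEFT -> india
i=3: L=lima, R=alpha=BASE -> take LEFT -> lima
Index 1 -> echo

Answer: echo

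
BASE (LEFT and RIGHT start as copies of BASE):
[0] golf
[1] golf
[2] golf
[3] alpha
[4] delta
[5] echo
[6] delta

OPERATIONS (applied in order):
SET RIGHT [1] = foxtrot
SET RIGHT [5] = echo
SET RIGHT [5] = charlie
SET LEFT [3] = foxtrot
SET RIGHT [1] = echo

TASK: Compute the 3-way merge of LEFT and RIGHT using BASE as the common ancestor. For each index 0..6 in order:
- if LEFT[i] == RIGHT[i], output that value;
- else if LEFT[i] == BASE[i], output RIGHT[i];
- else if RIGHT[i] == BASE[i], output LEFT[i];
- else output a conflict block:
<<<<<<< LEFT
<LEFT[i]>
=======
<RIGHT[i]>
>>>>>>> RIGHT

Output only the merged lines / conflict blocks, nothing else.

Final LEFT:  [golf, golf, golf, foxtrot, delta, echo, delta]
Final RIGHT: [golf, echo, golf, alpha, delta, charlie, delta]
i=0: L=golf R=golf -> agree -> golf
i=1: L=golf=BASE, R=echo -> take RIGHT -> echo
i=2: L=golf R=golf -> agree -> golf
i=3: L=foxtrot, R=alpha=BASE -> take LEFT -> foxtrot
i=4: L=delta R=delta -> agree -> delta
i=5: L=echo=BASE, R=charlie -> take RIGHT -> charlie
i=6: L=delta R=delta -> agree -> delta

Answer: golf
echo
golf
foxtrot
delta
charlie
delta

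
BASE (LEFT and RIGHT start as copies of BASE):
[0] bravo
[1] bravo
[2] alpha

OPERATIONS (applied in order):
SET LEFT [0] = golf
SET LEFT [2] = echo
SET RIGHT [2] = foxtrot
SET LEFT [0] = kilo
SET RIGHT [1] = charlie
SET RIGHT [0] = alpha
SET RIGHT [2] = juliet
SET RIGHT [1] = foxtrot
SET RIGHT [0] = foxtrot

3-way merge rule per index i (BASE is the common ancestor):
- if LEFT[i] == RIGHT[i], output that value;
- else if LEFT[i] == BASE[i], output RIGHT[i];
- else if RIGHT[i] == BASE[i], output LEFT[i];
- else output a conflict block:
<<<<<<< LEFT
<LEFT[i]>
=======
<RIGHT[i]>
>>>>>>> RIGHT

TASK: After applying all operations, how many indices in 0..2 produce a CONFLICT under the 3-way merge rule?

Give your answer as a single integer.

Answer: 2

Derivation:
Final LEFT:  [kilo, bravo, echo]
Final RIGHT: [foxtrot, foxtrot, juliet]
i=0: BASE=bravo L=kilo R=foxtrot all differ -> CONFLICT
i=1: L=bravo=BASE, R=foxtrot -> take RIGHT -> foxtrot
i=2: BASE=alpha L=echo R=juliet all differ -> CONFLICT
Conflict count: 2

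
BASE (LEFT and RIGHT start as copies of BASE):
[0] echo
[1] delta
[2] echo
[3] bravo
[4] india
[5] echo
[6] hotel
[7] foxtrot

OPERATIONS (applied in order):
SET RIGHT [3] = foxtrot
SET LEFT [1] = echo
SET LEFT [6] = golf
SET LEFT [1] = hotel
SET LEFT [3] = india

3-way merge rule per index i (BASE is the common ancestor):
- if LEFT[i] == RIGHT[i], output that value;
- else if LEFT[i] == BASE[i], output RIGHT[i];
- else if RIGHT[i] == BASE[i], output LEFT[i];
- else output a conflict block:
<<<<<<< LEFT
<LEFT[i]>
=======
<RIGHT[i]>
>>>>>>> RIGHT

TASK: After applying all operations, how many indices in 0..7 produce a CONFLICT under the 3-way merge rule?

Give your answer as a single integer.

Answer: 1

Derivation:
Final LEFT:  [echo, hotel, echo, india, india, echo, golf, foxtrot]
Final RIGHT: [echo, delta, echo, foxtrot, india, echo, hotel, foxtrot]
i=0: L=echo R=echo -> agree -> echo
i=1: L=hotel, R=delta=BASE -> take LEFT -> hotel
i=2: L=echo R=echo -> agree -> echo
i=3: BASE=bravo L=india R=foxtrot all differ -> CONFLICT
i=4: L=india R=india -> agree -> india
i=5: L=echo R=echo -> agree -> echo
i=6: L=golf, R=hotel=BASE -> take LEFT -> golf
i=7: L=foxtrot R=foxtrot -> agree -> foxtrot
Conflict count: 1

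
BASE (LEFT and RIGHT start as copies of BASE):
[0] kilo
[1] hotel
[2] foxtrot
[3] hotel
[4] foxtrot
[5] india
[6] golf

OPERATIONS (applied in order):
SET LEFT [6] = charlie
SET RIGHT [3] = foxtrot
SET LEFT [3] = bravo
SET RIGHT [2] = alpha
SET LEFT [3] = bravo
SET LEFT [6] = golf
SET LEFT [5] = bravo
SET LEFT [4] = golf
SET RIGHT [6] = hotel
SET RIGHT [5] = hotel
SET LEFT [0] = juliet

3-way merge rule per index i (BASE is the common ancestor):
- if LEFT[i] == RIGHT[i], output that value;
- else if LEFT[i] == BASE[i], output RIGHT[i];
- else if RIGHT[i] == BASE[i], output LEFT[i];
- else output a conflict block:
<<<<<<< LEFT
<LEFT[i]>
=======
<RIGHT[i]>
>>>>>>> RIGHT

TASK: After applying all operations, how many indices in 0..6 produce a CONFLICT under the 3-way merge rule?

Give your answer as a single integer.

Answer: 2

Derivation:
Final LEFT:  [juliet, hotel, foxtrot, bravo, golf, bravo, golf]
Final RIGHT: [kilo, hotel, alpha, foxtrot, foxtrot, hotel, hotel]
i=0: L=juliet, R=kilo=BASE -> take LEFT -> juliet
i=1: L=hotel R=hotel -> agree -> hotel
i=2: L=foxtrot=BASE, R=alpha -> take RIGHT -> alpha
i=3: BASE=hotel L=bravo R=foxtrot all differ -> CONFLICT
i=4: L=golf, R=foxtrot=BASE -> take LEFT -> golf
i=5: BASE=india L=bravo R=hotel all differ -> CONFLICT
i=6: L=golf=BASE, R=hotel -> take RIGHT -> hotel
Conflict count: 2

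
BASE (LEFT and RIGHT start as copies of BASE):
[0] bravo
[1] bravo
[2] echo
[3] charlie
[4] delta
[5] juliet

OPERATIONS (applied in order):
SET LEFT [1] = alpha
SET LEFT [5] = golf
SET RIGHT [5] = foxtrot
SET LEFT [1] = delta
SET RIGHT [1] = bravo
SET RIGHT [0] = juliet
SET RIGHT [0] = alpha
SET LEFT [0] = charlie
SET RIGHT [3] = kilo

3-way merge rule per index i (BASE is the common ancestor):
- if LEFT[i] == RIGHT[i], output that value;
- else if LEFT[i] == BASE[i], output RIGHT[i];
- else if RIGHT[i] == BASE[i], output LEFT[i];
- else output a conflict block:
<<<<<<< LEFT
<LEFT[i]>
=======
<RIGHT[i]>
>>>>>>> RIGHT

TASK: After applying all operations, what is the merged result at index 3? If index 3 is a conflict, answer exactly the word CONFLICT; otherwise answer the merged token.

Final LEFT:  [charlie, delta, echo, charlie, delta, golf]
Final RIGHT: [alpha, bravo, echo, kilo, delta, foxtrot]
i=0: BASE=bravo L=charlie R=alpha all differ -> CONFLICT
i=1: L=delta, R=bravo=BASE -> take LEFT -> delta
i=2: L=echo R=echo -> agree -> echo
i=3: L=charlie=BASE, R=kilo -> take RIGHT -> kilo
i=4: L=delta R=delta -> agree -> delta
i=5: BASE=juliet L=golf R=foxtrot all differ -> CONFLICT
Index 3 -> kilo

Answer: kilo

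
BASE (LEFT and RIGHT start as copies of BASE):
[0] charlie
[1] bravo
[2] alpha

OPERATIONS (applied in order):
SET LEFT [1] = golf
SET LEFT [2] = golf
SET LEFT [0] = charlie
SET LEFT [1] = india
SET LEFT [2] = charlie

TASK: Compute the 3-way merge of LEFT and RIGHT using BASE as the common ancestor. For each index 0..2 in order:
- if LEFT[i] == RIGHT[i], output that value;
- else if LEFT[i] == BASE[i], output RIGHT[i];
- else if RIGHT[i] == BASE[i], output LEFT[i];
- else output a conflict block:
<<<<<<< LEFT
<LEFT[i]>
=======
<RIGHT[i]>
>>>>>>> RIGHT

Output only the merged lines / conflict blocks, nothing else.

Final LEFT:  [charlie, india, charlie]
Final RIGHT: [charlie, bravo, alpha]
i=0: L=charlie R=charlie -> agree -> charlie
i=1: L=india, R=bravo=BASE -> take LEFT -> india
i=2: L=charlie, R=alpha=BASE -> take LEFT -> charlie

Answer: charlie
india
charlie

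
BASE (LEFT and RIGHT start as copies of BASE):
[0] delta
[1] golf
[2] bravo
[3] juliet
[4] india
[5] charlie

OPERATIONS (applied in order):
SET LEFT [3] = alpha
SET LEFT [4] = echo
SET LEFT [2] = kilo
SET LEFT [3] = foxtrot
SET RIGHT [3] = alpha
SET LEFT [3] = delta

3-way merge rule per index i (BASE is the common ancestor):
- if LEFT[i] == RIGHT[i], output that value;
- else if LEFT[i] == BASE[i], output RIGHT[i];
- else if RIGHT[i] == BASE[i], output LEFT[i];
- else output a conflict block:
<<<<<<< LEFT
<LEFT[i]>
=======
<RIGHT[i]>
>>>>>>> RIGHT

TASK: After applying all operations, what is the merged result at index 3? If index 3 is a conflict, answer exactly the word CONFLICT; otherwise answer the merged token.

Final LEFT:  [delta, golf, kilo, delta, echo, charlie]
Final RIGHT: [delta, golf, bravo, alpha, india, charlie]
i=0: L=delta R=delta -> agree -> delta
i=1: L=golf R=golf -> agree -> golf
i=2: L=kilo, R=bravo=BASE -> take LEFT -> kilo
i=3: BASE=juliet L=delta R=alpha all differ -> CONFLICT
i=4: L=echo, R=india=BASE -> take LEFT -> echo
i=5: L=charlie R=charlie -> agree -> charlie
Index 3 -> CONFLICT

Answer: CONFLICT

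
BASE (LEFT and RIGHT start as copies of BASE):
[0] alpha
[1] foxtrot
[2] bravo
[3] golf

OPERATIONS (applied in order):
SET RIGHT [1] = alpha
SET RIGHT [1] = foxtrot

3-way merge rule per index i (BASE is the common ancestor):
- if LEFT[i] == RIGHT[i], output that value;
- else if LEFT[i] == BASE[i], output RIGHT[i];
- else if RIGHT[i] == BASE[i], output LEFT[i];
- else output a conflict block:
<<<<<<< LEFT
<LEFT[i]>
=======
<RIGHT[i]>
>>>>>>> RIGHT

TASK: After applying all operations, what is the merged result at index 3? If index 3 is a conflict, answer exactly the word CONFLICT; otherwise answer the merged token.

Final LEFT:  [alpha, foxtrot, bravo, golf]
Final RIGHT: [alpha, foxtrot, bravo, golf]
i=0: L=alpha R=alpha -> agree -> alpha
i=1: L=foxtrot R=foxtrot -> agree -> foxtrot
i=2: L=bravo R=bravo -> agree -> bravo
i=3: L=golf R=golf -> agree -> golf
Index 3 -> golf

Answer: golf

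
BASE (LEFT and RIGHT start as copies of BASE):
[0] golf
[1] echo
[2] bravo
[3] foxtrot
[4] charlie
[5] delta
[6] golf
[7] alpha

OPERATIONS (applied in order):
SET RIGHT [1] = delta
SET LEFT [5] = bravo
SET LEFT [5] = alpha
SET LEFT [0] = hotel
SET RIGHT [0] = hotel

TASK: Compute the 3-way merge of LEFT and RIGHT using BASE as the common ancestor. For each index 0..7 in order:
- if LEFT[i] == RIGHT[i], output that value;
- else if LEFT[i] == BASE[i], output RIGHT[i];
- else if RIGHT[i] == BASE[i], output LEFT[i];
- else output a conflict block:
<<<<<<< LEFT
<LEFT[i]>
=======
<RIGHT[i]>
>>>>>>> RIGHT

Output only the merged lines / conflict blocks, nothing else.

Final LEFT:  [hotel, echo, bravo, foxtrot, charlie, alpha, golf, alpha]
Final RIGHT: [hotel, delta, bravo, foxtrot, charlie, delta, golf, alpha]
i=0: L=hotel R=hotel -> agree -> hotel
i=1: L=echo=BASE, R=delta -> take RIGHT -> delta
i=2: L=bravo R=bravo -> agree -> bravo
i=3: L=foxtrot R=foxtrot -> agree -> foxtrot
i=4: L=charlie R=charlie -> agree -> charlie
i=5: L=alpha, R=delta=BASE -> take LEFT -> alpha
i=6: L=golf R=golf -> agree -> golf
i=7: L=alpha R=alpha -> agree -> alpha

Answer: hotel
delta
bravo
foxtrot
charlie
alpha
golf
alpha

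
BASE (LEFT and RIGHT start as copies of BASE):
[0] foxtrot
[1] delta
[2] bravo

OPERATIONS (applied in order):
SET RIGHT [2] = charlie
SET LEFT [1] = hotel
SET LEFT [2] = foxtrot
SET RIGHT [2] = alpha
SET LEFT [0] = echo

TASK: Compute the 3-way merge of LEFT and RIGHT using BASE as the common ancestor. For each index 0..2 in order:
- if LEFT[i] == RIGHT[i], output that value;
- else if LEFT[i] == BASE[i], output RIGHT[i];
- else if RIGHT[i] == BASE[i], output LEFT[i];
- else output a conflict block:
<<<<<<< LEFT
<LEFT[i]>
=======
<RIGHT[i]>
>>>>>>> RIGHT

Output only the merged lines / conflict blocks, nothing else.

Final LEFT:  [echo, hotel, foxtrot]
Final RIGHT: [foxtrot, delta, alpha]
i=0: L=echo, R=foxtrot=BASE -> take LEFT -> echo
i=1: L=hotel, R=delta=BASE -> take LEFT -> hotel
i=2: BASE=bravo L=foxtrot R=alpha all differ -> CONFLICT

Answer: echo
hotel
<<<<<<< LEFT
foxtrot
=======
alpha
>>>>>>> RIGHT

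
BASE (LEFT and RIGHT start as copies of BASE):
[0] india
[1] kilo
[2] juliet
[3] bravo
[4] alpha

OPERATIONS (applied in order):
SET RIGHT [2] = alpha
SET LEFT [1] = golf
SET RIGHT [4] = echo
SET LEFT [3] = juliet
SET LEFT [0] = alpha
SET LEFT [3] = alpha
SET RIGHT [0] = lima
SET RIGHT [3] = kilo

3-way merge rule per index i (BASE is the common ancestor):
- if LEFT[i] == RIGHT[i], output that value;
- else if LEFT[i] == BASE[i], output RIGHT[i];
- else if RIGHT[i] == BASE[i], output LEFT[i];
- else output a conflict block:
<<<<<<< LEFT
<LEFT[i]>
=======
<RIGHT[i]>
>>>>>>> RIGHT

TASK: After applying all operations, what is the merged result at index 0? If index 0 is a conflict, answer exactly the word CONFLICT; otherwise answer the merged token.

Answer: CONFLICT

Derivation:
Final LEFT:  [alpha, golf, juliet, alpha, alpha]
Final RIGHT: [lima, kilo, alpha, kilo, echo]
i=0: BASE=india L=alpha R=lima all differ -> CONFLICT
i=1: L=golf, R=kilo=BASE -> take LEFT -> golf
i=2: L=juliet=BASE, R=alpha -> take RIGHT -> alpha
i=3: BASE=bravo L=alpha R=kilo all differ -> CONFLICT
i=4: L=alpha=BASE, R=echo -> take RIGHT -> echo
Index 0 -> CONFLICT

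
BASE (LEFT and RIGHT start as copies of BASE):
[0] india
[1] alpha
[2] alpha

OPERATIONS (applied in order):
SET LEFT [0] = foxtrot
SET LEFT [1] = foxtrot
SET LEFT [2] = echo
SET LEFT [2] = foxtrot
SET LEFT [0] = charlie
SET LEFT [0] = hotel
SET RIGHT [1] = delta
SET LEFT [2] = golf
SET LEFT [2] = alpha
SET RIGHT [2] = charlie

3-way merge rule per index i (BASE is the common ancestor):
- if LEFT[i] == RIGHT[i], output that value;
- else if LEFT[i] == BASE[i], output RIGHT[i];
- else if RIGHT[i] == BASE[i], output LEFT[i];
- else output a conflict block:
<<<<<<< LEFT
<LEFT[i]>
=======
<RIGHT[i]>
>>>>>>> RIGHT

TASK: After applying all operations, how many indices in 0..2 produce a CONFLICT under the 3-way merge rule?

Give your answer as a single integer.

Final LEFT:  [hotel, foxtrot, alpha]
Final RIGHT: [india, delta, charlie]
i=0: L=hotel, R=india=BASE -> take LEFT -> hotel
i=1: BASE=alpha L=foxtrot R=delta all differ -> CONFLICT
i=2: L=alpha=BASE, R=charlie -> take RIGHT -> charlie
Conflict count: 1

Answer: 1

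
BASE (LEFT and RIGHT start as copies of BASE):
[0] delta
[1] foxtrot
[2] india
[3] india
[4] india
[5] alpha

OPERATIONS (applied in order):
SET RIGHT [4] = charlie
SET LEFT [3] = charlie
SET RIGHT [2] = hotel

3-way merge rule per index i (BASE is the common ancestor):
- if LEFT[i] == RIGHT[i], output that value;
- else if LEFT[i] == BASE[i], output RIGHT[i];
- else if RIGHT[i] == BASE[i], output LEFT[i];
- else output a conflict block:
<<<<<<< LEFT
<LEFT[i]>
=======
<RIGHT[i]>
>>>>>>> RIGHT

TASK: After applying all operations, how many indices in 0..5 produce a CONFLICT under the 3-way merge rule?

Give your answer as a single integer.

Final LEFT:  [delta, foxtrot, india, charlie, india, alpha]
Final RIGHT: [delta, foxtrot, hotel, india, charlie, alpha]
i=0: L=delta R=delta -> agree -> delta
i=1: L=foxtrot R=foxtrot -> agree -> foxtrot
i=2: L=india=BASE, R=hotel -> take RIGHT -> hotel
i=3: L=charlie, R=india=BASE -> take LEFT -> charlie
i=4: L=india=BASE, R=charlie -> take RIGHT -> charlie
i=5: L=alpha R=alpha -> agree -> alpha
Conflict count: 0

Answer: 0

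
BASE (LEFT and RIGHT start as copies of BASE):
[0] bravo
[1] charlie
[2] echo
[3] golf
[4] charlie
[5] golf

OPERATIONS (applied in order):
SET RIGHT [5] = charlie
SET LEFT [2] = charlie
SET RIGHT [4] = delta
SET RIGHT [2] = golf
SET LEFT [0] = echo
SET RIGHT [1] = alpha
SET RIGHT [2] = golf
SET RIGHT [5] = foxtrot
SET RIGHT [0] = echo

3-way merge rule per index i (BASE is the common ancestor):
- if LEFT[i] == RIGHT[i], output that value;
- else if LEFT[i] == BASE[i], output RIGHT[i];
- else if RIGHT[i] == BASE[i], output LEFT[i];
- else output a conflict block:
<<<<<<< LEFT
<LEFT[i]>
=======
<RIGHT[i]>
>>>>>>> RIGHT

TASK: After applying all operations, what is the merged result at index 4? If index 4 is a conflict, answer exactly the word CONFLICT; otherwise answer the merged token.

Final LEFT:  [echo, charlie, charlie, golf, charlie, golf]
Final RIGHT: [echo, alpha, golf, golf, delta, foxtrot]
i=0: L=echo R=echo -> agree -> echo
i=1: L=charlie=BASE, R=alpha -> take RIGHT -> alpha
i=2: BASE=echo L=charlie R=golf all differ -> CONFLICT
i=3: L=golf R=golf -> agree -> golf
i=4: L=charlie=BASE, R=delta -> take RIGHT -> delta
i=5: L=golf=BASE, R=foxtrot -> take RIGHT -> foxtrot
Index 4 -> delta

Answer: delta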